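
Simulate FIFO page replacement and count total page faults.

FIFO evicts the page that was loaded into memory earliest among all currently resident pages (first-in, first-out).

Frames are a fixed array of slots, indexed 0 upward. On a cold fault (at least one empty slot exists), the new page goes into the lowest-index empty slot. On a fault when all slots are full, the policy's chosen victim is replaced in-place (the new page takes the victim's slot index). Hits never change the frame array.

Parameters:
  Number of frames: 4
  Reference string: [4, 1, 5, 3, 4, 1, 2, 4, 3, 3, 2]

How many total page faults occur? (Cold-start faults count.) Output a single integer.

Step 0: ref 4 → FAULT, frames=[4,-,-,-]
Step 1: ref 1 → FAULT, frames=[4,1,-,-]
Step 2: ref 5 → FAULT, frames=[4,1,5,-]
Step 3: ref 3 → FAULT, frames=[4,1,5,3]
Step 4: ref 4 → HIT, frames=[4,1,5,3]
Step 5: ref 1 → HIT, frames=[4,1,5,3]
Step 6: ref 2 → FAULT (evict 4), frames=[2,1,5,3]
Step 7: ref 4 → FAULT (evict 1), frames=[2,4,5,3]
Step 8: ref 3 → HIT, frames=[2,4,5,3]
Step 9: ref 3 → HIT, frames=[2,4,5,3]
Step 10: ref 2 → HIT, frames=[2,4,5,3]
Total faults: 6

Answer: 6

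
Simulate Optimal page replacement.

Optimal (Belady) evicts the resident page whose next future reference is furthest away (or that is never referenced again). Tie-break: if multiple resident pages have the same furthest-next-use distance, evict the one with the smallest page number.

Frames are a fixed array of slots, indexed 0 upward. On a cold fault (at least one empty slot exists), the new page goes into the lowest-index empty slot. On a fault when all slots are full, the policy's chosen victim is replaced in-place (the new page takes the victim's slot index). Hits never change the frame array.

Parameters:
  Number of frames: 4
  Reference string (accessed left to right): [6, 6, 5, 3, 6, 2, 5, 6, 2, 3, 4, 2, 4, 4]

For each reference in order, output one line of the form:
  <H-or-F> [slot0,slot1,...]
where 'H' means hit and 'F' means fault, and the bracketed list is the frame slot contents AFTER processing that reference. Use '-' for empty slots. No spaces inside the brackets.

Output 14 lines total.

F [6,-,-,-]
H [6,-,-,-]
F [6,5,-,-]
F [6,5,3,-]
H [6,5,3,-]
F [6,5,3,2]
H [6,5,3,2]
H [6,5,3,2]
H [6,5,3,2]
H [6,5,3,2]
F [6,5,4,2]
H [6,5,4,2]
H [6,5,4,2]
H [6,5,4,2]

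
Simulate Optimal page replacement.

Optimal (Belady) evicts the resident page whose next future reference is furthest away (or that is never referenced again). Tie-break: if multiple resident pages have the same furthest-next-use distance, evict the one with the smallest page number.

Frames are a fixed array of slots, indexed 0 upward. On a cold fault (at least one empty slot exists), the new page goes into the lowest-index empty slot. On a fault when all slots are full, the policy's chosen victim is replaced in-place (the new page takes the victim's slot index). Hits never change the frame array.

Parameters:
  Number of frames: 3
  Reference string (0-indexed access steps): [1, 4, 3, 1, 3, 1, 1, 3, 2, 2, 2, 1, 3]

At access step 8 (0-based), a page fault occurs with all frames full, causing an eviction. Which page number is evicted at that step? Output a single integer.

Answer: 4

Derivation:
Step 0: ref 1 -> FAULT, frames=[1,-,-]
Step 1: ref 4 -> FAULT, frames=[1,4,-]
Step 2: ref 3 -> FAULT, frames=[1,4,3]
Step 3: ref 1 -> HIT, frames=[1,4,3]
Step 4: ref 3 -> HIT, frames=[1,4,3]
Step 5: ref 1 -> HIT, frames=[1,4,3]
Step 6: ref 1 -> HIT, frames=[1,4,3]
Step 7: ref 3 -> HIT, frames=[1,4,3]
Step 8: ref 2 -> FAULT, evict 4, frames=[1,2,3]
At step 8: evicted page 4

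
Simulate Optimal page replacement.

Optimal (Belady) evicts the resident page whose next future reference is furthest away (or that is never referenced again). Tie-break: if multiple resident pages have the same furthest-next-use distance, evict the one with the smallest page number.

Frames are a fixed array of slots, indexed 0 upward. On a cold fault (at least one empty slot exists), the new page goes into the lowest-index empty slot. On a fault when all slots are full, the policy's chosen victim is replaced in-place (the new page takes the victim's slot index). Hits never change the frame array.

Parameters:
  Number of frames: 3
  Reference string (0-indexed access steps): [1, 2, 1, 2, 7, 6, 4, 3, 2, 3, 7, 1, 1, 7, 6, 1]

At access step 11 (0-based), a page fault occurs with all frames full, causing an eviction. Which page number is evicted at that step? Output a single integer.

Answer: 2

Derivation:
Step 0: ref 1 -> FAULT, frames=[1,-,-]
Step 1: ref 2 -> FAULT, frames=[1,2,-]
Step 2: ref 1 -> HIT, frames=[1,2,-]
Step 3: ref 2 -> HIT, frames=[1,2,-]
Step 4: ref 7 -> FAULT, frames=[1,2,7]
Step 5: ref 6 -> FAULT, evict 1, frames=[6,2,7]
Step 6: ref 4 -> FAULT, evict 6, frames=[4,2,7]
Step 7: ref 3 -> FAULT, evict 4, frames=[3,2,7]
Step 8: ref 2 -> HIT, frames=[3,2,7]
Step 9: ref 3 -> HIT, frames=[3,2,7]
Step 10: ref 7 -> HIT, frames=[3,2,7]
Step 11: ref 1 -> FAULT, evict 2, frames=[3,1,7]
At step 11: evicted page 2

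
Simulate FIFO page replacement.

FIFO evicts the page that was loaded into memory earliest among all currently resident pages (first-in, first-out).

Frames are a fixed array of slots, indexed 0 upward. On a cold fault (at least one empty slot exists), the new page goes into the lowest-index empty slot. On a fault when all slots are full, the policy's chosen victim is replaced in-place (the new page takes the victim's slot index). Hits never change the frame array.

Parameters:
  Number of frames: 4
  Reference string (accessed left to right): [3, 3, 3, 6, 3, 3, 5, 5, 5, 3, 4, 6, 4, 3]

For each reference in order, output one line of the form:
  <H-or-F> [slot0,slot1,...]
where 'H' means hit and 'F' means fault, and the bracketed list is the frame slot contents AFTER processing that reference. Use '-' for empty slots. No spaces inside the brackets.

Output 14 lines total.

F [3,-,-,-]
H [3,-,-,-]
H [3,-,-,-]
F [3,6,-,-]
H [3,6,-,-]
H [3,6,-,-]
F [3,6,5,-]
H [3,6,5,-]
H [3,6,5,-]
H [3,6,5,-]
F [3,6,5,4]
H [3,6,5,4]
H [3,6,5,4]
H [3,6,5,4]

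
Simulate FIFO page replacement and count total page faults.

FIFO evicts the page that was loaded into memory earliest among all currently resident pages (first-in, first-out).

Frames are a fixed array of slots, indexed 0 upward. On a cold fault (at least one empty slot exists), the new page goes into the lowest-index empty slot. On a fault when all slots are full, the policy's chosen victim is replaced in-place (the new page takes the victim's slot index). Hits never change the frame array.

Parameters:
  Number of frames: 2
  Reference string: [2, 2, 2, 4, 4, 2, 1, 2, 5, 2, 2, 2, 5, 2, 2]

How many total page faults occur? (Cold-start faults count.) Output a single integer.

Step 0: ref 2 → FAULT, frames=[2,-]
Step 1: ref 2 → HIT, frames=[2,-]
Step 2: ref 2 → HIT, frames=[2,-]
Step 3: ref 4 → FAULT, frames=[2,4]
Step 4: ref 4 → HIT, frames=[2,4]
Step 5: ref 2 → HIT, frames=[2,4]
Step 6: ref 1 → FAULT (evict 2), frames=[1,4]
Step 7: ref 2 → FAULT (evict 4), frames=[1,2]
Step 8: ref 5 → FAULT (evict 1), frames=[5,2]
Step 9: ref 2 → HIT, frames=[5,2]
Step 10: ref 2 → HIT, frames=[5,2]
Step 11: ref 2 → HIT, frames=[5,2]
Step 12: ref 5 → HIT, frames=[5,2]
Step 13: ref 2 → HIT, frames=[5,2]
Step 14: ref 2 → HIT, frames=[5,2]
Total faults: 5

Answer: 5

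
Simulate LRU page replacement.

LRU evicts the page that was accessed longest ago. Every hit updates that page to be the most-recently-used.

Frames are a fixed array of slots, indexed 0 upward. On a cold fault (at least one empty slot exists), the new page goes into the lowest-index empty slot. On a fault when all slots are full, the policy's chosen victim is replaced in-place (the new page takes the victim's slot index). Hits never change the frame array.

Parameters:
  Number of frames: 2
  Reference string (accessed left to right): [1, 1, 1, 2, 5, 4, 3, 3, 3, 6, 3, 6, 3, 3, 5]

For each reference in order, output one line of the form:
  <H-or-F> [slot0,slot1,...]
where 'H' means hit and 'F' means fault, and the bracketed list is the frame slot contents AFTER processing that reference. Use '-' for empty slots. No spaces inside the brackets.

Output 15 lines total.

F [1,-]
H [1,-]
H [1,-]
F [1,2]
F [5,2]
F [5,4]
F [3,4]
H [3,4]
H [3,4]
F [3,6]
H [3,6]
H [3,6]
H [3,6]
H [3,6]
F [3,5]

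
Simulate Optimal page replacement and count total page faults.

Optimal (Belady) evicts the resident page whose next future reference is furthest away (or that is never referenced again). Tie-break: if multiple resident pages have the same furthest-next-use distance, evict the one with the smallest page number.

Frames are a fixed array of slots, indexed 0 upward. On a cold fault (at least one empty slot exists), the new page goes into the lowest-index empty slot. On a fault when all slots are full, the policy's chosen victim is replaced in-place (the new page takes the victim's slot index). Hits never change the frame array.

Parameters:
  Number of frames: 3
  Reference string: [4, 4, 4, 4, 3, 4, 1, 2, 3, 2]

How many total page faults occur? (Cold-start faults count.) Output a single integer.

Answer: 4

Derivation:
Step 0: ref 4 → FAULT, frames=[4,-,-]
Step 1: ref 4 → HIT, frames=[4,-,-]
Step 2: ref 4 → HIT, frames=[4,-,-]
Step 3: ref 4 → HIT, frames=[4,-,-]
Step 4: ref 3 → FAULT, frames=[4,3,-]
Step 5: ref 4 → HIT, frames=[4,3,-]
Step 6: ref 1 → FAULT, frames=[4,3,1]
Step 7: ref 2 → FAULT (evict 1), frames=[4,3,2]
Step 8: ref 3 → HIT, frames=[4,3,2]
Step 9: ref 2 → HIT, frames=[4,3,2]
Total faults: 4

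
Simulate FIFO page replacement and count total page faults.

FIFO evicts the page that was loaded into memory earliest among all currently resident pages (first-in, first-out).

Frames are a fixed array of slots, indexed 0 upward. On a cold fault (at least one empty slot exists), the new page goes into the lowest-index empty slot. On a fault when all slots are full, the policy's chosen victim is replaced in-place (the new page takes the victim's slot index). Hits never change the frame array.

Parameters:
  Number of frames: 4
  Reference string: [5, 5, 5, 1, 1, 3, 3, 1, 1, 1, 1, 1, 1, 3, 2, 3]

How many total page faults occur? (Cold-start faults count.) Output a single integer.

Answer: 4

Derivation:
Step 0: ref 5 → FAULT, frames=[5,-,-,-]
Step 1: ref 5 → HIT, frames=[5,-,-,-]
Step 2: ref 5 → HIT, frames=[5,-,-,-]
Step 3: ref 1 → FAULT, frames=[5,1,-,-]
Step 4: ref 1 → HIT, frames=[5,1,-,-]
Step 5: ref 3 → FAULT, frames=[5,1,3,-]
Step 6: ref 3 → HIT, frames=[5,1,3,-]
Step 7: ref 1 → HIT, frames=[5,1,3,-]
Step 8: ref 1 → HIT, frames=[5,1,3,-]
Step 9: ref 1 → HIT, frames=[5,1,3,-]
Step 10: ref 1 → HIT, frames=[5,1,3,-]
Step 11: ref 1 → HIT, frames=[5,1,3,-]
Step 12: ref 1 → HIT, frames=[5,1,3,-]
Step 13: ref 3 → HIT, frames=[5,1,3,-]
Step 14: ref 2 → FAULT, frames=[5,1,3,2]
Step 15: ref 3 → HIT, frames=[5,1,3,2]
Total faults: 4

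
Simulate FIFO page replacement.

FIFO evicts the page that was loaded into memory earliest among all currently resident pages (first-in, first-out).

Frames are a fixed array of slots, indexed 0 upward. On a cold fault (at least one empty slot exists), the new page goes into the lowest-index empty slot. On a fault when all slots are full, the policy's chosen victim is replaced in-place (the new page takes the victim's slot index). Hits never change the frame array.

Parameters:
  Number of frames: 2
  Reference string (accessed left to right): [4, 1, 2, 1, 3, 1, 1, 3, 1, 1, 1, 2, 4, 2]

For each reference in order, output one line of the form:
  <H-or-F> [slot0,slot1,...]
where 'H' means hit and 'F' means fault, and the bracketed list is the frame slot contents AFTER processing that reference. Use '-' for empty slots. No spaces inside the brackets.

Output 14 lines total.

F [4,-]
F [4,1]
F [2,1]
H [2,1]
F [2,3]
F [1,3]
H [1,3]
H [1,3]
H [1,3]
H [1,3]
H [1,3]
F [1,2]
F [4,2]
H [4,2]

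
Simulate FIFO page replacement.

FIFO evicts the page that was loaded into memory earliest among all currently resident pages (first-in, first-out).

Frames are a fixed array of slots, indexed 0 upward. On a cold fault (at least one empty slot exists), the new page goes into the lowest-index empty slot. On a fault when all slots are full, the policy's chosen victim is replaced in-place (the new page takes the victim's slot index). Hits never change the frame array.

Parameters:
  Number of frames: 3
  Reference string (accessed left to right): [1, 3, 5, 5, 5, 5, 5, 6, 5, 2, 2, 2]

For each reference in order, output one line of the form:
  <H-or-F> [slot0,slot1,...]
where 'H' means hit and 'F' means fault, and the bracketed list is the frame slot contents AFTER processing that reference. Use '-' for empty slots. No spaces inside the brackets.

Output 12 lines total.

F [1,-,-]
F [1,3,-]
F [1,3,5]
H [1,3,5]
H [1,3,5]
H [1,3,5]
H [1,3,5]
F [6,3,5]
H [6,3,5]
F [6,2,5]
H [6,2,5]
H [6,2,5]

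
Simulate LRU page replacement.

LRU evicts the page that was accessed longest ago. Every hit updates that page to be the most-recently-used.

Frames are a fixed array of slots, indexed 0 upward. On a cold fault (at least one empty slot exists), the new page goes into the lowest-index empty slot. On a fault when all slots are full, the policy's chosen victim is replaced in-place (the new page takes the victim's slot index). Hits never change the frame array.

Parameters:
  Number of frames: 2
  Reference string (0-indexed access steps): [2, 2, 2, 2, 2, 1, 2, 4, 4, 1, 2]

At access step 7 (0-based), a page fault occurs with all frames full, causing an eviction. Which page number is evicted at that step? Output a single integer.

Step 0: ref 2 -> FAULT, frames=[2,-]
Step 1: ref 2 -> HIT, frames=[2,-]
Step 2: ref 2 -> HIT, frames=[2,-]
Step 3: ref 2 -> HIT, frames=[2,-]
Step 4: ref 2 -> HIT, frames=[2,-]
Step 5: ref 1 -> FAULT, frames=[2,1]
Step 6: ref 2 -> HIT, frames=[2,1]
Step 7: ref 4 -> FAULT, evict 1, frames=[2,4]
At step 7: evicted page 1

Answer: 1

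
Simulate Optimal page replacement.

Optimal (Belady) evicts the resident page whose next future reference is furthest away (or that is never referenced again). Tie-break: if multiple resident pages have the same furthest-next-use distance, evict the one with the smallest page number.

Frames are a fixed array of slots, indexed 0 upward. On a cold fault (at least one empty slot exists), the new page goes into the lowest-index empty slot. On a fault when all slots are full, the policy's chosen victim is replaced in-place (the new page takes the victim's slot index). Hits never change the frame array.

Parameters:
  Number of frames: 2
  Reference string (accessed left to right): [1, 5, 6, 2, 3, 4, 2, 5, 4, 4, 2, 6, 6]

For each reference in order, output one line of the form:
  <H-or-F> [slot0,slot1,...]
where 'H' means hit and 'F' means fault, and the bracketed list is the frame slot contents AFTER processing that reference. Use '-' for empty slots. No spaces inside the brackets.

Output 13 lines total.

F [1,-]
F [1,5]
F [6,5]
F [2,5]
F [2,3]
F [2,4]
H [2,4]
F [5,4]
H [5,4]
H [5,4]
F [5,2]
F [5,6]
H [5,6]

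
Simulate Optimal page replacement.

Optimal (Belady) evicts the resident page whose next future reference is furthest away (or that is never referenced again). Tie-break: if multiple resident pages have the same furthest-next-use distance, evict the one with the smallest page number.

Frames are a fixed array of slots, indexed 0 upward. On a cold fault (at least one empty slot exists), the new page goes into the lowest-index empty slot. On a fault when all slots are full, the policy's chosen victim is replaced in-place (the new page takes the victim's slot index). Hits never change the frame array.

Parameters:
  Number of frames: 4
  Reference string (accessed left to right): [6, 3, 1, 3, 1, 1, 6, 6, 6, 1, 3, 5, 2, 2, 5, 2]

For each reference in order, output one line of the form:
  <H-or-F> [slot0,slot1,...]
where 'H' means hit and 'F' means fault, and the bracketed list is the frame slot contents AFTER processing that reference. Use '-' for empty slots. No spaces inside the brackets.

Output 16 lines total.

F [6,-,-,-]
F [6,3,-,-]
F [6,3,1,-]
H [6,3,1,-]
H [6,3,1,-]
H [6,3,1,-]
H [6,3,1,-]
H [6,3,1,-]
H [6,3,1,-]
H [6,3,1,-]
H [6,3,1,-]
F [6,3,1,5]
F [6,3,2,5]
H [6,3,2,5]
H [6,3,2,5]
H [6,3,2,5]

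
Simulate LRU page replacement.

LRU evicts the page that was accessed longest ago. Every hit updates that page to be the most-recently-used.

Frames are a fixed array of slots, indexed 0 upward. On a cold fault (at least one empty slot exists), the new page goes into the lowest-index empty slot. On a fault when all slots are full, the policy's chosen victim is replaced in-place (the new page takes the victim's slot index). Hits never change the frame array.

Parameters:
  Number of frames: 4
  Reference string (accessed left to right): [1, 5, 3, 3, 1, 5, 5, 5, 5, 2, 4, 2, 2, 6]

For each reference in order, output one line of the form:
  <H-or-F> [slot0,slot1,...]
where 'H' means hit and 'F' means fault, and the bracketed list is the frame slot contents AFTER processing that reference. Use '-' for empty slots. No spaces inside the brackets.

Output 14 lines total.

F [1,-,-,-]
F [1,5,-,-]
F [1,5,3,-]
H [1,5,3,-]
H [1,5,3,-]
H [1,5,3,-]
H [1,5,3,-]
H [1,5,3,-]
H [1,5,3,-]
F [1,5,3,2]
F [1,5,4,2]
H [1,5,4,2]
H [1,5,4,2]
F [6,5,4,2]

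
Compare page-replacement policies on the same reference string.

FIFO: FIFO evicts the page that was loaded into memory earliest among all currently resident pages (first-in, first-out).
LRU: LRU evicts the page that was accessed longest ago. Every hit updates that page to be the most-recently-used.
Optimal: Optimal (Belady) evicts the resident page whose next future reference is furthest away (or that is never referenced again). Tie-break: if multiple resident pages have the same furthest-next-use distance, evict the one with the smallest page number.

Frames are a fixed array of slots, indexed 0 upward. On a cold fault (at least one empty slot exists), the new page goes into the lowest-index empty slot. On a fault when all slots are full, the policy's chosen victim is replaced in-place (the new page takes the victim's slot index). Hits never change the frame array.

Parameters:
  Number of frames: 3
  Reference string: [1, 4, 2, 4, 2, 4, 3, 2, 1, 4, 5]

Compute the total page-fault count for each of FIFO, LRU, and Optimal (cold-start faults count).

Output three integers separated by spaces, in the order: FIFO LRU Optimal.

--- FIFO ---
  step 0: ref 1 -> FAULT, frames=[1,-,-] (faults so far: 1)
  step 1: ref 4 -> FAULT, frames=[1,4,-] (faults so far: 2)
  step 2: ref 2 -> FAULT, frames=[1,4,2] (faults so far: 3)
  step 3: ref 4 -> HIT, frames=[1,4,2] (faults so far: 3)
  step 4: ref 2 -> HIT, frames=[1,4,2] (faults so far: 3)
  step 5: ref 4 -> HIT, frames=[1,4,2] (faults so far: 3)
  step 6: ref 3 -> FAULT, evict 1, frames=[3,4,2] (faults so far: 4)
  step 7: ref 2 -> HIT, frames=[3,4,2] (faults so far: 4)
  step 8: ref 1 -> FAULT, evict 4, frames=[3,1,2] (faults so far: 5)
  step 9: ref 4 -> FAULT, evict 2, frames=[3,1,4] (faults so far: 6)
  step 10: ref 5 -> FAULT, evict 3, frames=[5,1,4] (faults so far: 7)
  FIFO total faults: 7
--- LRU ---
  step 0: ref 1 -> FAULT, frames=[1,-,-] (faults so far: 1)
  step 1: ref 4 -> FAULT, frames=[1,4,-] (faults so far: 2)
  step 2: ref 2 -> FAULT, frames=[1,4,2] (faults so far: 3)
  step 3: ref 4 -> HIT, frames=[1,4,2] (faults so far: 3)
  step 4: ref 2 -> HIT, frames=[1,4,2] (faults so far: 3)
  step 5: ref 4 -> HIT, frames=[1,4,2] (faults so far: 3)
  step 6: ref 3 -> FAULT, evict 1, frames=[3,4,2] (faults so far: 4)
  step 7: ref 2 -> HIT, frames=[3,4,2] (faults so far: 4)
  step 8: ref 1 -> FAULT, evict 4, frames=[3,1,2] (faults so far: 5)
  step 9: ref 4 -> FAULT, evict 3, frames=[4,1,2] (faults so far: 6)
  step 10: ref 5 -> FAULT, evict 2, frames=[4,1,5] (faults so far: 7)
  LRU total faults: 7
--- Optimal ---
  step 0: ref 1 -> FAULT, frames=[1,-,-] (faults so far: 1)
  step 1: ref 4 -> FAULT, frames=[1,4,-] (faults so far: 2)
  step 2: ref 2 -> FAULT, frames=[1,4,2] (faults so far: 3)
  step 3: ref 4 -> HIT, frames=[1,4,2] (faults so far: 3)
  step 4: ref 2 -> HIT, frames=[1,4,2] (faults so far: 3)
  step 5: ref 4 -> HIT, frames=[1,4,2] (faults so far: 3)
  step 6: ref 3 -> FAULT, evict 4, frames=[1,3,2] (faults so far: 4)
  step 7: ref 2 -> HIT, frames=[1,3,2] (faults so far: 4)
  step 8: ref 1 -> HIT, frames=[1,3,2] (faults so far: 4)
  step 9: ref 4 -> FAULT, evict 1, frames=[4,3,2] (faults so far: 5)
  step 10: ref 5 -> FAULT, evict 2, frames=[4,3,5] (faults so far: 6)
  Optimal total faults: 6

Answer: 7 7 6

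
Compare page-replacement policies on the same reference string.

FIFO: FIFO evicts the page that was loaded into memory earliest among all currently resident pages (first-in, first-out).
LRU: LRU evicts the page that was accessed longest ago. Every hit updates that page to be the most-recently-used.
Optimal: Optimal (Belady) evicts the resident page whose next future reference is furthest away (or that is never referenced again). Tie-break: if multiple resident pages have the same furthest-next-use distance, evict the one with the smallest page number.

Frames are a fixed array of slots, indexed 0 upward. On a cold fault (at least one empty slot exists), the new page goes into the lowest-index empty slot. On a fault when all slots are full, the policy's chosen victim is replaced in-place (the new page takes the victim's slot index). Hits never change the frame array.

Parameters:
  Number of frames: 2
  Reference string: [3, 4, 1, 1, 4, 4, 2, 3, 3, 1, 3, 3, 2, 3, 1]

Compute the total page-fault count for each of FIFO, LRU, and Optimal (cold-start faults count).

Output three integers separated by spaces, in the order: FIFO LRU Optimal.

Answer: 9 8 7

Derivation:
--- FIFO ---
  step 0: ref 3 -> FAULT, frames=[3,-] (faults so far: 1)
  step 1: ref 4 -> FAULT, frames=[3,4] (faults so far: 2)
  step 2: ref 1 -> FAULT, evict 3, frames=[1,4] (faults so far: 3)
  step 3: ref 1 -> HIT, frames=[1,4] (faults so far: 3)
  step 4: ref 4 -> HIT, frames=[1,4] (faults so far: 3)
  step 5: ref 4 -> HIT, frames=[1,4] (faults so far: 3)
  step 6: ref 2 -> FAULT, evict 4, frames=[1,2] (faults so far: 4)
  step 7: ref 3 -> FAULT, evict 1, frames=[3,2] (faults so far: 5)
  step 8: ref 3 -> HIT, frames=[3,2] (faults so far: 5)
  step 9: ref 1 -> FAULT, evict 2, frames=[3,1] (faults so far: 6)
  step 10: ref 3 -> HIT, frames=[3,1] (faults so far: 6)
  step 11: ref 3 -> HIT, frames=[3,1] (faults so far: 6)
  step 12: ref 2 -> FAULT, evict 3, frames=[2,1] (faults so far: 7)
  step 13: ref 3 -> FAULT, evict 1, frames=[2,3] (faults so far: 8)
  step 14: ref 1 -> FAULT, evict 2, frames=[1,3] (faults so far: 9)
  FIFO total faults: 9
--- LRU ---
  step 0: ref 3 -> FAULT, frames=[3,-] (faults so far: 1)
  step 1: ref 4 -> FAULT, frames=[3,4] (faults so far: 2)
  step 2: ref 1 -> FAULT, evict 3, frames=[1,4] (faults so far: 3)
  step 3: ref 1 -> HIT, frames=[1,4] (faults so far: 3)
  step 4: ref 4 -> HIT, frames=[1,4] (faults so far: 3)
  step 5: ref 4 -> HIT, frames=[1,4] (faults so far: 3)
  step 6: ref 2 -> FAULT, evict 1, frames=[2,4] (faults so far: 4)
  step 7: ref 3 -> FAULT, evict 4, frames=[2,3] (faults so far: 5)
  step 8: ref 3 -> HIT, frames=[2,3] (faults so far: 5)
  step 9: ref 1 -> FAULT, evict 2, frames=[1,3] (faults so far: 6)
  step 10: ref 3 -> HIT, frames=[1,3] (faults so far: 6)
  step 11: ref 3 -> HIT, frames=[1,3] (faults so far: 6)
  step 12: ref 2 -> FAULT, evict 1, frames=[2,3] (faults so far: 7)
  step 13: ref 3 -> HIT, frames=[2,3] (faults so far: 7)
  step 14: ref 1 -> FAULT, evict 2, frames=[1,3] (faults so far: 8)
  LRU total faults: 8
--- Optimal ---
  step 0: ref 3 -> FAULT, frames=[3,-] (faults so far: 1)
  step 1: ref 4 -> FAULT, frames=[3,4] (faults so far: 2)
  step 2: ref 1 -> FAULT, evict 3, frames=[1,4] (faults so far: 3)
  step 3: ref 1 -> HIT, frames=[1,4] (faults so far: 3)
  step 4: ref 4 -> HIT, frames=[1,4] (faults so far: 3)
  step 5: ref 4 -> HIT, frames=[1,4] (faults so far: 3)
  step 6: ref 2 -> FAULT, evict 4, frames=[1,2] (faults so far: 4)
  step 7: ref 3 -> FAULT, evict 2, frames=[1,3] (faults so far: 5)
  step 8: ref 3 -> HIT, frames=[1,3] (faults so far: 5)
  step 9: ref 1 -> HIT, frames=[1,3] (faults so far: 5)
  step 10: ref 3 -> HIT, frames=[1,3] (faults so far: 5)
  step 11: ref 3 -> HIT, frames=[1,3] (faults so far: 5)
  step 12: ref 2 -> FAULT, evict 1, frames=[2,3] (faults so far: 6)
  step 13: ref 3 -> HIT, frames=[2,3] (faults so far: 6)
  step 14: ref 1 -> FAULT, evict 2, frames=[1,3] (faults so far: 7)
  Optimal total faults: 7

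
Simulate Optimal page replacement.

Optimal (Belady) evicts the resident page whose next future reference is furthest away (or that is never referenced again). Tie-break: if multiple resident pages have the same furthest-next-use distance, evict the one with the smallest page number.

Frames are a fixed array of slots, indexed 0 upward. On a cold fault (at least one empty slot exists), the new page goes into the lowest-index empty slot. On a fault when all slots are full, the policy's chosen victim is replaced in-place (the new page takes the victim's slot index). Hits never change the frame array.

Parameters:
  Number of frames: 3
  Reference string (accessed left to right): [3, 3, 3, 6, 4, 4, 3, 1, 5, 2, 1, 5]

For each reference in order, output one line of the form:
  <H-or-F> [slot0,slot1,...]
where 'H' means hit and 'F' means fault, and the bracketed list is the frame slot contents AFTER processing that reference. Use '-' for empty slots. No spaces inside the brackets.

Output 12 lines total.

F [3,-,-]
H [3,-,-]
H [3,-,-]
F [3,6,-]
F [3,6,4]
H [3,6,4]
H [3,6,4]
F [1,6,4]
F [1,6,5]
F [1,2,5]
H [1,2,5]
H [1,2,5]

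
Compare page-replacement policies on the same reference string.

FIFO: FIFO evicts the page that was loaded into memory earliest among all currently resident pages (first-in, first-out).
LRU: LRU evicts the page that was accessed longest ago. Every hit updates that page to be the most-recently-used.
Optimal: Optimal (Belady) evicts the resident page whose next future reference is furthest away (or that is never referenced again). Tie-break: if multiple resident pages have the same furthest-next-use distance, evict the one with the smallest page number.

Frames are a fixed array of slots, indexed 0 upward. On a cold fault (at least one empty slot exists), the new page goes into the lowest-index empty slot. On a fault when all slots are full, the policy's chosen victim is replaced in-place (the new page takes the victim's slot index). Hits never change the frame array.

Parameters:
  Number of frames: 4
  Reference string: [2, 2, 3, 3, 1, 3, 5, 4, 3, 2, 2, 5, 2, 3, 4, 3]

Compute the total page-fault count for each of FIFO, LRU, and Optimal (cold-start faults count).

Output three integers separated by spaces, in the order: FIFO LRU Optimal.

--- FIFO ---
  step 0: ref 2 -> FAULT, frames=[2,-,-,-] (faults so far: 1)
  step 1: ref 2 -> HIT, frames=[2,-,-,-] (faults so far: 1)
  step 2: ref 3 -> FAULT, frames=[2,3,-,-] (faults so far: 2)
  step 3: ref 3 -> HIT, frames=[2,3,-,-] (faults so far: 2)
  step 4: ref 1 -> FAULT, frames=[2,3,1,-] (faults so far: 3)
  step 5: ref 3 -> HIT, frames=[2,3,1,-] (faults so far: 3)
  step 6: ref 5 -> FAULT, frames=[2,3,1,5] (faults so far: 4)
  step 7: ref 4 -> FAULT, evict 2, frames=[4,3,1,5] (faults so far: 5)
  step 8: ref 3 -> HIT, frames=[4,3,1,5] (faults so far: 5)
  step 9: ref 2 -> FAULT, evict 3, frames=[4,2,1,5] (faults so far: 6)
  step 10: ref 2 -> HIT, frames=[4,2,1,5] (faults so far: 6)
  step 11: ref 5 -> HIT, frames=[4,2,1,5] (faults so far: 6)
  step 12: ref 2 -> HIT, frames=[4,2,1,5] (faults so far: 6)
  step 13: ref 3 -> FAULT, evict 1, frames=[4,2,3,5] (faults so far: 7)
  step 14: ref 4 -> HIT, frames=[4,2,3,5] (faults so far: 7)
  step 15: ref 3 -> HIT, frames=[4,2,3,5] (faults so far: 7)
  FIFO total faults: 7
--- LRU ---
  step 0: ref 2 -> FAULT, frames=[2,-,-,-] (faults so far: 1)
  step 1: ref 2 -> HIT, frames=[2,-,-,-] (faults so far: 1)
  step 2: ref 3 -> FAULT, frames=[2,3,-,-] (faults so far: 2)
  step 3: ref 3 -> HIT, frames=[2,3,-,-] (faults so far: 2)
  step 4: ref 1 -> FAULT, frames=[2,3,1,-] (faults so far: 3)
  step 5: ref 3 -> HIT, frames=[2,3,1,-] (faults so far: 3)
  step 6: ref 5 -> FAULT, frames=[2,3,1,5] (faults so far: 4)
  step 7: ref 4 -> FAULT, evict 2, frames=[4,3,1,5] (faults so far: 5)
  step 8: ref 3 -> HIT, frames=[4,3,1,5] (faults so far: 5)
  step 9: ref 2 -> FAULT, evict 1, frames=[4,3,2,5] (faults so far: 6)
  step 10: ref 2 -> HIT, frames=[4,3,2,5] (faults so far: 6)
  step 11: ref 5 -> HIT, frames=[4,3,2,5] (faults so far: 6)
  step 12: ref 2 -> HIT, frames=[4,3,2,5] (faults so far: 6)
  step 13: ref 3 -> HIT, frames=[4,3,2,5] (faults so far: 6)
  step 14: ref 4 -> HIT, frames=[4,3,2,5] (faults so far: 6)
  step 15: ref 3 -> HIT, frames=[4,3,2,5] (faults so far: 6)
  LRU total faults: 6
--- Optimal ---
  step 0: ref 2 -> FAULT, frames=[2,-,-,-] (faults so far: 1)
  step 1: ref 2 -> HIT, frames=[2,-,-,-] (faults so far: 1)
  step 2: ref 3 -> FAULT, frames=[2,3,-,-] (faults so far: 2)
  step 3: ref 3 -> HIT, frames=[2,3,-,-] (faults so far: 2)
  step 4: ref 1 -> FAULT, frames=[2,3,1,-] (faults so far: 3)
  step 5: ref 3 -> HIT, frames=[2,3,1,-] (faults so far: 3)
  step 6: ref 5 -> FAULT, frames=[2,3,1,5] (faults so far: 4)
  step 7: ref 4 -> FAULT, evict 1, frames=[2,3,4,5] (faults so far: 5)
  step 8: ref 3 -> HIT, frames=[2,3,4,5] (faults so far: 5)
  step 9: ref 2 -> HIT, frames=[2,3,4,5] (faults so far: 5)
  step 10: ref 2 -> HIT, frames=[2,3,4,5] (faults so far: 5)
  step 11: ref 5 -> HIT, frames=[2,3,4,5] (faults so far: 5)
  step 12: ref 2 -> HIT, frames=[2,3,4,5] (faults so far: 5)
  step 13: ref 3 -> HIT, frames=[2,3,4,5] (faults so far: 5)
  step 14: ref 4 -> HIT, frames=[2,3,4,5] (faults so far: 5)
  step 15: ref 3 -> HIT, frames=[2,3,4,5] (faults so far: 5)
  Optimal total faults: 5

Answer: 7 6 5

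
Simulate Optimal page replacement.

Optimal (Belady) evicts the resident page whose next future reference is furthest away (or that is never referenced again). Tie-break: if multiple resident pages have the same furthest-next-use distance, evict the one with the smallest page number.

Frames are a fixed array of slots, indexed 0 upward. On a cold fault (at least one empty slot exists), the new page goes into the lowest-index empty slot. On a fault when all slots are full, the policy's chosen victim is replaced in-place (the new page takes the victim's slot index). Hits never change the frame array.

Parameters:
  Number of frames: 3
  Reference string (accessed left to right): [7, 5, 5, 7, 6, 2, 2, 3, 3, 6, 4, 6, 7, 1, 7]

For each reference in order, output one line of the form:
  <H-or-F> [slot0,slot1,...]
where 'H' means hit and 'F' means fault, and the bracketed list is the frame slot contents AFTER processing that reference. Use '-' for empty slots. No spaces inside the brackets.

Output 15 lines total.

F [7,-,-]
F [7,5,-]
H [7,5,-]
H [7,5,-]
F [7,5,6]
F [7,2,6]
H [7,2,6]
F [7,3,6]
H [7,3,6]
H [7,3,6]
F [7,4,6]
H [7,4,6]
H [7,4,6]
F [7,1,6]
H [7,1,6]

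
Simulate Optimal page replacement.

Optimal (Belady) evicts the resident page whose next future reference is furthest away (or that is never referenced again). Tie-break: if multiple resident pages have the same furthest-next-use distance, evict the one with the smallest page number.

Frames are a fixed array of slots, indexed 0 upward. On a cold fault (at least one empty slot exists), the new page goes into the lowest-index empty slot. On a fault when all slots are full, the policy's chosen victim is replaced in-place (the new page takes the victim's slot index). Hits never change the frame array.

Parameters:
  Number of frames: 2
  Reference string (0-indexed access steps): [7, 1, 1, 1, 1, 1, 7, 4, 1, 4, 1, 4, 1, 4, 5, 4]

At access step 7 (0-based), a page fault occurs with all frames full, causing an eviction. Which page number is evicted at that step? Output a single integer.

Answer: 7

Derivation:
Step 0: ref 7 -> FAULT, frames=[7,-]
Step 1: ref 1 -> FAULT, frames=[7,1]
Step 2: ref 1 -> HIT, frames=[7,1]
Step 3: ref 1 -> HIT, frames=[7,1]
Step 4: ref 1 -> HIT, frames=[7,1]
Step 5: ref 1 -> HIT, frames=[7,1]
Step 6: ref 7 -> HIT, frames=[7,1]
Step 7: ref 4 -> FAULT, evict 7, frames=[4,1]
At step 7: evicted page 7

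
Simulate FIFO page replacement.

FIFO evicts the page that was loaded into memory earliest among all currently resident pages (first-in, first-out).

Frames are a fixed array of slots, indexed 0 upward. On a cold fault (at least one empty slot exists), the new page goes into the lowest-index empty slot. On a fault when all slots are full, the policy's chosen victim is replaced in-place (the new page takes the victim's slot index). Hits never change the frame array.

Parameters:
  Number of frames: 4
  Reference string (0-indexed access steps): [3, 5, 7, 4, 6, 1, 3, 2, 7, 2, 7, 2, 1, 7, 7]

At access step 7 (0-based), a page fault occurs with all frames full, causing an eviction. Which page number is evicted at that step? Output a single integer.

Answer: 4

Derivation:
Step 0: ref 3 -> FAULT, frames=[3,-,-,-]
Step 1: ref 5 -> FAULT, frames=[3,5,-,-]
Step 2: ref 7 -> FAULT, frames=[3,5,7,-]
Step 3: ref 4 -> FAULT, frames=[3,5,7,4]
Step 4: ref 6 -> FAULT, evict 3, frames=[6,5,7,4]
Step 5: ref 1 -> FAULT, evict 5, frames=[6,1,7,4]
Step 6: ref 3 -> FAULT, evict 7, frames=[6,1,3,4]
Step 7: ref 2 -> FAULT, evict 4, frames=[6,1,3,2]
At step 7: evicted page 4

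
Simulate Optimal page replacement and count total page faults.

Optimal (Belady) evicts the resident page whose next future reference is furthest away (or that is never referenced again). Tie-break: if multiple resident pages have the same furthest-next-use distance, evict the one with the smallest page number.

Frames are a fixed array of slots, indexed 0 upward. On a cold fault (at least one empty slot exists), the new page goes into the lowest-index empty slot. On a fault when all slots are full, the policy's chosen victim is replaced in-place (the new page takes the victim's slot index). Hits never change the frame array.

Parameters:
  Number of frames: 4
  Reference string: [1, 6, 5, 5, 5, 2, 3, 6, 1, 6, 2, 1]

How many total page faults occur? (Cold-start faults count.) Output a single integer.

Step 0: ref 1 → FAULT, frames=[1,-,-,-]
Step 1: ref 6 → FAULT, frames=[1,6,-,-]
Step 2: ref 5 → FAULT, frames=[1,6,5,-]
Step 3: ref 5 → HIT, frames=[1,6,5,-]
Step 4: ref 5 → HIT, frames=[1,6,5,-]
Step 5: ref 2 → FAULT, frames=[1,6,5,2]
Step 6: ref 3 → FAULT (evict 5), frames=[1,6,3,2]
Step 7: ref 6 → HIT, frames=[1,6,3,2]
Step 8: ref 1 → HIT, frames=[1,6,3,2]
Step 9: ref 6 → HIT, frames=[1,6,3,2]
Step 10: ref 2 → HIT, frames=[1,6,3,2]
Step 11: ref 1 → HIT, frames=[1,6,3,2]
Total faults: 5

Answer: 5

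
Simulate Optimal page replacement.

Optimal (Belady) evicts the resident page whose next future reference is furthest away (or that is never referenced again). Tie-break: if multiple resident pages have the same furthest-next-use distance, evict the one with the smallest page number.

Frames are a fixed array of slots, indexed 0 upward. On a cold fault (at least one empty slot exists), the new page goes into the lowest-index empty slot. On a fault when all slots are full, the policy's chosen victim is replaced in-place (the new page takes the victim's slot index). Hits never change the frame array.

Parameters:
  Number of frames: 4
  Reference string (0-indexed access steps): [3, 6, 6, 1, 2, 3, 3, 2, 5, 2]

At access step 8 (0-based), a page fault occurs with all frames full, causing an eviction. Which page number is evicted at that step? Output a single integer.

Answer: 1

Derivation:
Step 0: ref 3 -> FAULT, frames=[3,-,-,-]
Step 1: ref 6 -> FAULT, frames=[3,6,-,-]
Step 2: ref 6 -> HIT, frames=[3,6,-,-]
Step 3: ref 1 -> FAULT, frames=[3,6,1,-]
Step 4: ref 2 -> FAULT, frames=[3,6,1,2]
Step 5: ref 3 -> HIT, frames=[3,6,1,2]
Step 6: ref 3 -> HIT, frames=[3,6,1,2]
Step 7: ref 2 -> HIT, frames=[3,6,1,2]
Step 8: ref 5 -> FAULT, evict 1, frames=[3,6,5,2]
At step 8: evicted page 1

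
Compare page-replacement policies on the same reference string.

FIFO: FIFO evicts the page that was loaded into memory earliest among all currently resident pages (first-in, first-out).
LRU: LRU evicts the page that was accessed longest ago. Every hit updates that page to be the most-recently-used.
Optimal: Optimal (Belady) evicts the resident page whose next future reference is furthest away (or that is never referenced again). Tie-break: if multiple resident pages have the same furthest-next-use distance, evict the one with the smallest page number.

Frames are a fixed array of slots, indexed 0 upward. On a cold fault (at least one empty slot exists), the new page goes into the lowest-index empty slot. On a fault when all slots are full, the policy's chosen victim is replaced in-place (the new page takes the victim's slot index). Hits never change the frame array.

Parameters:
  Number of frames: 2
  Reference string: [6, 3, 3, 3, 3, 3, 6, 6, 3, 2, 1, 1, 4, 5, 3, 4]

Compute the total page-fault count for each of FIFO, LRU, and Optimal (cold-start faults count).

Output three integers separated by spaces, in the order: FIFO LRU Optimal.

Answer: 8 8 7

Derivation:
--- FIFO ---
  step 0: ref 6 -> FAULT, frames=[6,-] (faults so far: 1)
  step 1: ref 3 -> FAULT, frames=[6,3] (faults so far: 2)
  step 2: ref 3 -> HIT, frames=[6,3] (faults so far: 2)
  step 3: ref 3 -> HIT, frames=[6,3] (faults so far: 2)
  step 4: ref 3 -> HIT, frames=[6,3] (faults so far: 2)
  step 5: ref 3 -> HIT, frames=[6,3] (faults so far: 2)
  step 6: ref 6 -> HIT, frames=[6,3] (faults so far: 2)
  step 7: ref 6 -> HIT, frames=[6,3] (faults so far: 2)
  step 8: ref 3 -> HIT, frames=[6,3] (faults so far: 2)
  step 9: ref 2 -> FAULT, evict 6, frames=[2,3] (faults so far: 3)
  step 10: ref 1 -> FAULT, evict 3, frames=[2,1] (faults so far: 4)
  step 11: ref 1 -> HIT, frames=[2,1] (faults so far: 4)
  step 12: ref 4 -> FAULT, evict 2, frames=[4,1] (faults so far: 5)
  step 13: ref 5 -> FAULT, evict 1, frames=[4,5] (faults so far: 6)
  step 14: ref 3 -> FAULT, evict 4, frames=[3,5] (faults so far: 7)
  step 15: ref 4 -> FAULT, evict 5, frames=[3,4] (faults so far: 8)
  FIFO total faults: 8
--- LRU ---
  step 0: ref 6 -> FAULT, frames=[6,-] (faults so far: 1)
  step 1: ref 3 -> FAULT, frames=[6,3] (faults so far: 2)
  step 2: ref 3 -> HIT, frames=[6,3] (faults so far: 2)
  step 3: ref 3 -> HIT, frames=[6,3] (faults so far: 2)
  step 4: ref 3 -> HIT, frames=[6,3] (faults so far: 2)
  step 5: ref 3 -> HIT, frames=[6,3] (faults so far: 2)
  step 6: ref 6 -> HIT, frames=[6,3] (faults so far: 2)
  step 7: ref 6 -> HIT, frames=[6,3] (faults so far: 2)
  step 8: ref 3 -> HIT, frames=[6,3] (faults so far: 2)
  step 9: ref 2 -> FAULT, evict 6, frames=[2,3] (faults so far: 3)
  step 10: ref 1 -> FAULT, evict 3, frames=[2,1] (faults so far: 4)
  step 11: ref 1 -> HIT, frames=[2,1] (faults so far: 4)
  step 12: ref 4 -> FAULT, evict 2, frames=[4,1] (faults so far: 5)
  step 13: ref 5 -> FAULT, evict 1, frames=[4,5] (faults so far: 6)
  step 14: ref 3 -> FAULT, evict 4, frames=[3,5] (faults so far: 7)
  step 15: ref 4 -> FAULT, evict 5, frames=[3,4] (faults so far: 8)
  LRU total faults: 8
--- Optimal ---
  step 0: ref 6 -> FAULT, frames=[6,-] (faults so far: 1)
  step 1: ref 3 -> FAULT, frames=[6,3] (faults so far: 2)
  step 2: ref 3 -> HIT, frames=[6,3] (faults so far: 2)
  step 3: ref 3 -> HIT, frames=[6,3] (faults so far: 2)
  step 4: ref 3 -> HIT, frames=[6,3] (faults so far: 2)
  step 5: ref 3 -> HIT, frames=[6,3] (faults so far: 2)
  step 6: ref 6 -> HIT, frames=[6,3] (faults so far: 2)
  step 7: ref 6 -> HIT, frames=[6,3] (faults so far: 2)
  step 8: ref 3 -> HIT, frames=[6,3] (faults so far: 2)
  step 9: ref 2 -> FAULT, evict 6, frames=[2,3] (faults so far: 3)
  step 10: ref 1 -> FAULT, evict 2, frames=[1,3] (faults so far: 4)
  step 11: ref 1 -> HIT, frames=[1,3] (faults so far: 4)
  step 12: ref 4 -> FAULT, evict 1, frames=[4,3] (faults so far: 5)
  step 13: ref 5 -> FAULT, evict 4, frames=[5,3] (faults so far: 6)
  step 14: ref 3 -> HIT, frames=[5,3] (faults so far: 6)
  step 15: ref 4 -> FAULT, evict 3, frames=[5,4] (faults so far: 7)
  Optimal total faults: 7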